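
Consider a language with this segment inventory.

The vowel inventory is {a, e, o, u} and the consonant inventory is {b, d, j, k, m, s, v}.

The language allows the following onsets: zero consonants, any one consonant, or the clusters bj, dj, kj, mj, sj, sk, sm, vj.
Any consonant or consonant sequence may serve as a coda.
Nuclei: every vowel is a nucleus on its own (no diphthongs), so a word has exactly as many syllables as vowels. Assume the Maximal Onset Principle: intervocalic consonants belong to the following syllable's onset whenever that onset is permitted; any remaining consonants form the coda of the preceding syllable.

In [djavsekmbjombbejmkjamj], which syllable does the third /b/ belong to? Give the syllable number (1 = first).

Nuclei (vowels): a, e, o, e, a → 5 syllables.
/a…e/ gap (V1→V2): /vs/ splits as /v/ + /s/ (/s/ is the longest suffix that is a licit onset).
/e…o/ gap (V2→V3): /kmbj/ — longest licit onset from the right is /bj/, leaving /km/ as coda.
/o…e/ gap (V3→V4): /mbb/; trying suffixes from longest down, /b/ is the first permitted one, so coda /mb/ | onset /b/.
/e…a/ gap (V4→V5): /jmkj/ — longest licit onset from the right is /kj/, leaving /jm/ as coda.
Result: djav.sekm.bjomb.bejm.kjamj.
The third /b/ is in the onset of syllable 4 (/bejm/).

4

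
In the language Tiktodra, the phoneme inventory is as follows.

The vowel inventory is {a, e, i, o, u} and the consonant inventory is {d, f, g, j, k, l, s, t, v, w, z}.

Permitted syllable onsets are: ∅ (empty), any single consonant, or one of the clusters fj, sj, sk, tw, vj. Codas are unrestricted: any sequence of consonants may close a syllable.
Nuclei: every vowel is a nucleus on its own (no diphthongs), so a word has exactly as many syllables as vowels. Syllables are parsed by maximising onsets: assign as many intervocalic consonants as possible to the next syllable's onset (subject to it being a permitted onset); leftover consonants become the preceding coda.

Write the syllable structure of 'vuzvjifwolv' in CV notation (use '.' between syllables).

CVC.CCVC.CVCC

The vowels are u, i, o — 3 nuclei, so 3 syllables.
Between /u/ (V1) and /i/ (V2): /zvj/ splits as /z/ + /vj/ (/vj/ is the longest suffix that is a licit onset).
Between /i/ (V2) and /o/ (V3): /fw/; trying suffixes from longest down, /w/ is the first permitted one, so coda /f/ | onset /w/.
Putting it together: vuz.vjif.wolv.
Mapping each syllable to C/V: /vuz/ → CVC, /vjif/ → CCVC, /wolv/ → CVCC.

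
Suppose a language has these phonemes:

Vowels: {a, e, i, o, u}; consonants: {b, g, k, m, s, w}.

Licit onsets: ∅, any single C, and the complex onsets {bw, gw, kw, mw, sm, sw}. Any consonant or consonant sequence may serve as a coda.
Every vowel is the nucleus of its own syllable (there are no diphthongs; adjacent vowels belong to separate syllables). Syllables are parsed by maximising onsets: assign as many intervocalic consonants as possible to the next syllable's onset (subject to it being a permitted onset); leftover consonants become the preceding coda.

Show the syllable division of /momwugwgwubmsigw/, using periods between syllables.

The vowels are o, u, u, i — 4 nuclei, so 4 syllables.
V1 /o/ – V2 /u/: /mw/ — entire cluster is a permitted onset → onset /mw/, coda ∅.
V2 /u/ – V3 /u/: /gwgw/ splits as /gw/ + /gw/ (/gw/ is the longest suffix that is a licit onset).
V3 /u/ – V4 /i/: /bms/; trying suffixes from longest down, /s/ is the first permitted one, so coda /bm/ | onset /s/.

mo.mwugw.gwubm.sigw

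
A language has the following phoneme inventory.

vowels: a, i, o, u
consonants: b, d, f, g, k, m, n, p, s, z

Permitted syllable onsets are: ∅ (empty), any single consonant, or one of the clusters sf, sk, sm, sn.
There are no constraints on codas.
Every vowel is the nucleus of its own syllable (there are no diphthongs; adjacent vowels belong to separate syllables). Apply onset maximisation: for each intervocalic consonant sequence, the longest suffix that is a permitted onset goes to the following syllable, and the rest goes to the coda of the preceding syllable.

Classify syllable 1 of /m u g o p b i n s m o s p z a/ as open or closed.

open

The vowels are u, o, i, o, a — 5 nuclei, so 5 syllables.
V1 /u/ – V2 /o/: /g/ → onset of the next syllable (single consonants are always licit onsets).
V2 /o/ – V3 /i/: cluster /pb/ — the longest permitted-onset suffix is /b/; onset = /b/, preceding coda = /p/.
V3 /i/ – V4 /o/: /nsm/; trying suffixes from longest down, /sm/ is the first permitted one, so coda /n/ | onset /sm/.
V4 /o/ – V5 /a/: /spz/ — longest licit onset from the right is /z/, leaving /sp/ as coda.
Result: mu.gop.bin.smosp.za.
Syllable 1 is /mu/; it ends in its nucleus with no coda, so it is open.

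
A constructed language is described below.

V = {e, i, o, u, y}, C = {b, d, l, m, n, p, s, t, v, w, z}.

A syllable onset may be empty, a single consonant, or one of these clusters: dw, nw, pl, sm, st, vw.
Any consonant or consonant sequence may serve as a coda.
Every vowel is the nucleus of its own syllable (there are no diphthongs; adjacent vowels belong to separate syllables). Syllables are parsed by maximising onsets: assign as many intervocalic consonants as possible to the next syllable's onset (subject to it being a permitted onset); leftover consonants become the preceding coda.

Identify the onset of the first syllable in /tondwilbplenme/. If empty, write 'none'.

Nuclei (vowels): o, i, e, e → 4 syllables.
/o…i/ gap (V1→V2): cluster /ndw/ — the longest permitted-onset suffix is /dw/; onset = /dw/, preceding coda = /n/.
/i…e/ gap (V2→V3): /lbpl/ splits as /lb/ + /pl/ (/pl/ is the longest suffix that is a licit onset).
/e…e/ gap (V3→V4): /nm/; trying suffixes from longest down, /m/ is the first permitted one, so coda /n/ | onset /m/.
So the parse is ton.dwilb.plen.me.
Syllable 1 is /ton/: onset /t/, nucleus /o/, coda /n/.

t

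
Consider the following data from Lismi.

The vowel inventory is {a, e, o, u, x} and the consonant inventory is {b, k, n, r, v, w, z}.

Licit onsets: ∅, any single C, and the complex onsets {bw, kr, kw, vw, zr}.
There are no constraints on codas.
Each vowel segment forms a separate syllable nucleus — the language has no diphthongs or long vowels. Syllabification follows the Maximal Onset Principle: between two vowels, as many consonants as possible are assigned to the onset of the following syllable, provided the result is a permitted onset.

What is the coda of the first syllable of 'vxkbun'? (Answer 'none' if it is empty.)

The vowels are x, u — 2 nuclei, so 2 syllables.
σ1/σ2 boundary: /kb/ splits as /k/ + /b/ (/b/ is the longest suffix that is a licit onset).
So the parse is vxk.bun.
Syllable 1 is /vxk/: onset /v/, nucleus /x/, coda /k/.

k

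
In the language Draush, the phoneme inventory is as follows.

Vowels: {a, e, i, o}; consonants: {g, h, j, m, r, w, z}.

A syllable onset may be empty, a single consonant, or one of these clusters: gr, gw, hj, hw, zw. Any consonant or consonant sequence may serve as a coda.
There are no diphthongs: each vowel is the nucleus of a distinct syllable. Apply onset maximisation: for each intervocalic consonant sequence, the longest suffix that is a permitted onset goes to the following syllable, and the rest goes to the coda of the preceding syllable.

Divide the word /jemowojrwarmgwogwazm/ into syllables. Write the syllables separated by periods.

je.mo.wojr.warm.gwo.gwazm

Nuclei (vowels): e, o, o, a, o, a → 6 syllables.
/e…o/ gap (V1→V2): just /m/ — single C goes to the following onset.
/o…o/ gap (V2→V3): /w/ → onset of the next syllable (single consonants are always licit onsets).
/o…a/ gap (V3→V4): /jrw/ — longest licit onset from the right is /w/, leaving /jr/ as coda.
/a…o/ gap (V4→V5): /rmgw/ — longest licit onset from the right is /gw/, leaving /rm/ as coda.
/o…a/ gap (V5→V6): cluster /gw/ — /gw/ is itself a permitted onset, so the whole cluster goes right; preceding coda = ∅.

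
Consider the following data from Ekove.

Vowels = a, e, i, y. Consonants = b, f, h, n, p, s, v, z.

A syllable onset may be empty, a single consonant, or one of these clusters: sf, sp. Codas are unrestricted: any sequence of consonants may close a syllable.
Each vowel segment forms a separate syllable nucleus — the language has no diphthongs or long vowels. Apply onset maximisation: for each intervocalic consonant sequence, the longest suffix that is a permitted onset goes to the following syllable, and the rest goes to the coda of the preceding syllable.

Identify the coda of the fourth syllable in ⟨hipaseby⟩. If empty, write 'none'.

none

Vowels present: i, a, e, y; each is a nucleus, giving 4 syllables.
/i…a/ gap (V1→V2): /p/ is a single consonant, so it becomes the next onset.
/a…e/ gap (V2→V3): /s/ → onset of the next syllable (single consonants are always licit onsets).
/e…y/ gap (V3→V4): /b/ → onset of the next syllable (single consonants are always licit onsets).
Syllabification: hi.pa.se.by.
Syllable 4 is /by/: onset /b/, nucleus /y/, coda ∅.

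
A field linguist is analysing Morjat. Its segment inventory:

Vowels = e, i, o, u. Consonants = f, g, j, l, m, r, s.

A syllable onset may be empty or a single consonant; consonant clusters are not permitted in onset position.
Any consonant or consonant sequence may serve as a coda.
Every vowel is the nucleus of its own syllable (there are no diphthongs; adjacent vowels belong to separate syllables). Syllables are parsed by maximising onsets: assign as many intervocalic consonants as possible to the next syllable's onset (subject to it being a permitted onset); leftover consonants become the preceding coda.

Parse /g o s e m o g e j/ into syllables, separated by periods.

Nuclei (vowels): o, e, o, e → 4 syllables.
V1 /o/ – V2 /e/: /s/ → onset of the next syllable (single consonants are always licit onsets).
V2 /e/ – V3 /o/: /m/ is a single consonant, so it becomes the next onset.
V3 /o/ – V4 /e/: /g/ → onset of the next syllable (single consonants are always licit onsets).

go.se.mo.gej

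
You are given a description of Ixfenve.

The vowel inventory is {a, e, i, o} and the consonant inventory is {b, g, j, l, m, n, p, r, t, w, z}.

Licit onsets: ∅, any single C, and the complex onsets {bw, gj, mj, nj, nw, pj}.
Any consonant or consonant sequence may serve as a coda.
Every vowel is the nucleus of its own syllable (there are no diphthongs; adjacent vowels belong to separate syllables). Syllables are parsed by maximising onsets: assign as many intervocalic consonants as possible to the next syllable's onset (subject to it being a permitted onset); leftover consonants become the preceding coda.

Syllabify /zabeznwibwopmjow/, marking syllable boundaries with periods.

The vowels are a, e, i, o, o — 5 nuclei, so 5 syllables.
/a…e/ gap (V1→V2): just /b/ — single C goes to the following onset.
/e…i/ gap (V2→V3): /znw/ — longest licit onset from the right is /nw/, leaving /z/ as coda.
/i…o/ gap (V3→V4): /bw/ — entire cluster is a permitted onset → onset /bw/, coda ∅.
/o…o/ gap (V4→V5): /pmj/ — longest licit onset from the right is /mj/, leaving /p/ as coda.

za.bez.nwi.bwop.mjow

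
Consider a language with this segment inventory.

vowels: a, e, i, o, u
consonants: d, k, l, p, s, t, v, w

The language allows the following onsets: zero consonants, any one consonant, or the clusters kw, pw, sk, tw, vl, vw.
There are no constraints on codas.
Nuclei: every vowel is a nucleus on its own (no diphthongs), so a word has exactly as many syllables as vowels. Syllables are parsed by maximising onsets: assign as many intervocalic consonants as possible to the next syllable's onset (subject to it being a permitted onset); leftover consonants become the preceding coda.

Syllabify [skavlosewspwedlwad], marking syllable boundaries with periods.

ska.vlo.sews.pwedl.wad

Vowels present: a, o, e, e, a; each is a nucleus, giving 5 syllables.
σ1/σ2 boundary: /vl/ — entire cluster is a permitted onset → onset /vl/, coda ∅.
σ2/σ3 boundary: /s/ → onset of the next syllable (single consonants are always licit onsets).
σ3/σ4 boundary: /wspw/ — longest licit onset from the right is /pw/, leaving /ws/ as coda.
σ4/σ5 boundary: /dlw/; trying suffixes from longest down, /w/ is the first permitted one, so coda /dl/ | onset /w/.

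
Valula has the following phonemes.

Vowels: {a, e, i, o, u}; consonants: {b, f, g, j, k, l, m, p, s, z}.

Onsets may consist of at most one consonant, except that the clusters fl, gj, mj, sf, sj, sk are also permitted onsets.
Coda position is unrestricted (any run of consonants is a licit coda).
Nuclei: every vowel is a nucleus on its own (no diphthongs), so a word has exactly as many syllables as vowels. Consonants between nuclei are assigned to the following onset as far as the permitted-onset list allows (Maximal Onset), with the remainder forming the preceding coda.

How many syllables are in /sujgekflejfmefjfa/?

The vowels are u, e, e, e, a — 5 nuclei, so 5 syllables.

5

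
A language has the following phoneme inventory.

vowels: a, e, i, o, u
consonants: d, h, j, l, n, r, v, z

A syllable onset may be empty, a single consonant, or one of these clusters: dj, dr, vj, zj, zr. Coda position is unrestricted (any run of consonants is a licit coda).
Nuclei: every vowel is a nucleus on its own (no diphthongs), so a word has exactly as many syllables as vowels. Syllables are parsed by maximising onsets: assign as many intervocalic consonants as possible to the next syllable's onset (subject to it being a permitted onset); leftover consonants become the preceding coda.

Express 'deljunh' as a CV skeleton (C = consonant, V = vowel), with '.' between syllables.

CVC.CVCC

Nuclei (vowels): e, u → 2 syllables.
Between /e/ (V1) and /u/ (V2): /lj/ — longest licit onset from the right is /j/, leaving /l/ as coda.
Putting it together: del.junh.
Mapping each syllable to C/V: /del/ → CVC, /junh/ → CVCC.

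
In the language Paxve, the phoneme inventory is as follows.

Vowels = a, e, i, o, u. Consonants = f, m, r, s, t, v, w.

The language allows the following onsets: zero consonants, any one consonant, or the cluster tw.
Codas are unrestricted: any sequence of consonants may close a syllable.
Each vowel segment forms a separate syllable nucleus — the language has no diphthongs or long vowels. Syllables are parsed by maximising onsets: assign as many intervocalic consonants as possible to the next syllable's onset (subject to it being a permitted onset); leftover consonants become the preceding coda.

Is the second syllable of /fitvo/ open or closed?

open

The vowels are i, o — 2 nuclei, so 2 syllables.
Between /i/ (V1) and /o/ (V2): cluster /tv/ — the longest permitted-onset suffix is /v/; onset = /v/, preceding coda = /t/.
Syllabification: fit.vo.
Syllable 2 is /vo/; it ends in its nucleus with no coda, so it is open.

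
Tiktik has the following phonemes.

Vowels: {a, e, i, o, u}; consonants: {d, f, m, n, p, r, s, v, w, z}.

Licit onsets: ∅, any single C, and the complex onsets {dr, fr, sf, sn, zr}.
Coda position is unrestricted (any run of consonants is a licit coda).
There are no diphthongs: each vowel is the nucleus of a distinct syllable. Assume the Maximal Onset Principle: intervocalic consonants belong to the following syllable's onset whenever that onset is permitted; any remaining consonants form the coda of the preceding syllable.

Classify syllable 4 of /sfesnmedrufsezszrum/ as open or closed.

closed

Vowels present: e, e, u, e, u; each is a nucleus, giving 5 syllables.
σ1/σ2 boundary: cluster /snm/ — the longest permitted-onset suffix is /m/; onset = /m/, preceding coda = /sn/.
σ2/σ3 boundary: /dr/ — entire cluster is a permitted onset → onset /dr/, coda ∅.
σ3/σ4 boundary: /fs/; trying suffixes from longest down, /s/ is the first permitted one, so coda /f/ | onset /s/.
σ4/σ5 boundary: /zszr/ — longest licit onset from the right is /zr/, leaving /zs/ as coda.
Syllabification: sfesn.me.druf.sezs.zrum.
Syllable 4 is /sezs/ with coda /zs/, so it is closed.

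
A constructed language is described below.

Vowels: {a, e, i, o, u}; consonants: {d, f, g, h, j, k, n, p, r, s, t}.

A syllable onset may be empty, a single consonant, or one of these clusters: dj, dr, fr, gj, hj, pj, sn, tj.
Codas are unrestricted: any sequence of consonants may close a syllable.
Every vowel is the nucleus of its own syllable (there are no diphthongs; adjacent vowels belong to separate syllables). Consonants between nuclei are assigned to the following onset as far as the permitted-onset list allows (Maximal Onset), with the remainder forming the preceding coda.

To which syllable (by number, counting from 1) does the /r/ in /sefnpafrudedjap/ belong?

Nuclei (vowels): e, a, u, e, a → 5 syllables.
σ1/σ2 boundary: /fnp/ — longest licit onset from the right is /p/, leaving /fn/ as coda.
σ2/σ3 boundary: /fr/ — entire cluster is a permitted onset → onset /fr/, coda ∅.
σ3/σ4 boundary: /d/ is a single consonant, so it becomes the next onset.
σ4/σ5 boundary: cluster /dj/ — /dj/ is itself a permitted onset, so the whole cluster goes right; preceding coda = ∅.
Putting it together: sefn.pa.fru.de.djap.
The /r/ is in the onset of syllable 3 (/fru/).

3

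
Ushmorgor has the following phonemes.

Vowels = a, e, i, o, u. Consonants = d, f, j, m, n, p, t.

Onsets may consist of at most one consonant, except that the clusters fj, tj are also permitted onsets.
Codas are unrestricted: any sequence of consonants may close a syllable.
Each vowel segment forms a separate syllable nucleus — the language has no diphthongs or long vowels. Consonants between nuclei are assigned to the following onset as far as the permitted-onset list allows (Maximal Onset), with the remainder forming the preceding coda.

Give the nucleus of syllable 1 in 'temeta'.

e

Vowels present: e, e, a; each is a nucleus, giving 3 syllables.
The first nucleus (vowel 1 from the left) is /e/.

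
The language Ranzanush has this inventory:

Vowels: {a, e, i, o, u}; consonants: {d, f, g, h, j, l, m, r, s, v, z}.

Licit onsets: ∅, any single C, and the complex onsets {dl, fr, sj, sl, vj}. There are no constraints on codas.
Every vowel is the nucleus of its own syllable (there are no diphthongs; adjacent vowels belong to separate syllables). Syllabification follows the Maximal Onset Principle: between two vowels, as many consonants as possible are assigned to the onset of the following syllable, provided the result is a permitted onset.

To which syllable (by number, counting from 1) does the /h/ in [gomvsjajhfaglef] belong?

The vowels are o, a, a, e — 4 nuclei, so 4 syllables.
Between /o/ (V1) and /a/ (V2): /mvsj/ splits as /mv/ + /sj/ (/sj/ is the longest suffix that is a licit onset).
Between /a/ (V2) and /a/ (V3): /jhf/ — longest licit onset from the right is /f/, leaving /jh/ as coda.
Between /a/ (V3) and /e/ (V4): cluster /gl/ — the longest permitted-onset suffix is /l/; onset = /l/, preceding coda = /g/.
So the parse is gomv.sjajh.fag.lef.
The /h/ is in the coda of syllable 2 (/sjajh/).

2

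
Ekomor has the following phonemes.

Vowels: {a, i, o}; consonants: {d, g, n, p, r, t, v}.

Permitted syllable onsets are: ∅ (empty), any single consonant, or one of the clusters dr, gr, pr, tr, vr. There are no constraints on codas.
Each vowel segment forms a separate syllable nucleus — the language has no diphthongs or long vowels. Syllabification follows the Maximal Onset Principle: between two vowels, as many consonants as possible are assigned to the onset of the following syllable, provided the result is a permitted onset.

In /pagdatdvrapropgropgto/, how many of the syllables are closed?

4

Vowels present: a, a, a, o, o, o; each is a nucleus, giving 6 syllables.
σ1/σ2 boundary: /gd/ — longest licit onset from the right is /d/, leaving /g/ as coda.
σ2/σ3 boundary: cluster /tdvr/ — the longest permitted-onset suffix is /vr/; onset = /vr/, preceding coda = /td/.
σ3/σ4 boundary: cluster /pr/ — /pr/ is itself a permitted onset, so the whole cluster goes right; preceding coda = ∅.
σ4/σ5 boundary: cluster /pgr/ — the longest permitted-onset suffix is /gr/; onset = /gr/, preceding coda = /p/.
σ5/σ6 boundary: /pgt/ splits as /pg/ + /t/ (/t/ is the longest suffix that is a licit onset).
Result: pag.datd.vra.prop.gropg.to.
Classifying each syllable: /pag/ (closed), /datd/ (closed), /vra/ (open), /prop/ (closed), /gropg/ (closed), /to/ (open).
Closed syllables: 4.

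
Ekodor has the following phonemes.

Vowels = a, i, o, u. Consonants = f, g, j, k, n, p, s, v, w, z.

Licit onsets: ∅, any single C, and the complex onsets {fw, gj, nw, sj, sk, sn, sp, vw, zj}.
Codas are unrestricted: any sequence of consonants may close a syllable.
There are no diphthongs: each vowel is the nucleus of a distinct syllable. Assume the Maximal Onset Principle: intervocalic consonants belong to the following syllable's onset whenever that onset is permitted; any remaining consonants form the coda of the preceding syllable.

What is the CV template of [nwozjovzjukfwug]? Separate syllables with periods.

CCV.CCVC.CCVC.CCVC

Nuclei (vowels): o, o, u, u → 4 syllables.
Between /o/ (V1) and /o/ (V2): /zj/ is a licit onset in full, so it all attaches to the next syllable.
Between /o/ (V2) and /u/ (V3): /vzj/ — longest licit onset from the right is /zj/, leaving /v/ as coda.
Between /u/ (V3) and /u/ (V4): /kfw/ splits as /k/ + /fw/ (/fw/ is the longest suffix that is a licit onset).
Putting it together: nwo.zjov.zjuk.fwug.
Mapping each syllable to C/V: /nwo/ → CCV, /zjov/ → CCVC, /zjuk/ → CCVC, /fwug/ → CCVC.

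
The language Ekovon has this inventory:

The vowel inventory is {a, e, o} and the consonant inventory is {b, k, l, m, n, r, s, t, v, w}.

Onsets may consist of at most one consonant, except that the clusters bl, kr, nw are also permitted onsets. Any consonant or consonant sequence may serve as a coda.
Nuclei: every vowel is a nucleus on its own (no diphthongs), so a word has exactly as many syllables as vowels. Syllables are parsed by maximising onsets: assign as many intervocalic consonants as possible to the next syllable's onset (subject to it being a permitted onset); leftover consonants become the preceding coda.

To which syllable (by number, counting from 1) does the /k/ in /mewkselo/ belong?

1

The vowels are e, e, o — 3 nuclei, so 3 syllables.
σ1/σ2 boundary: /wks/; trying suffixes from longest down, /s/ is the first permitted one, so coda /wk/ | onset /s/.
σ2/σ3 boundary: /l/ is a single consonant, so it becomes the next onset.
Syllabification: mewk.se.lo.
The /k/ is in the coda of syllable 1 (/mewk/).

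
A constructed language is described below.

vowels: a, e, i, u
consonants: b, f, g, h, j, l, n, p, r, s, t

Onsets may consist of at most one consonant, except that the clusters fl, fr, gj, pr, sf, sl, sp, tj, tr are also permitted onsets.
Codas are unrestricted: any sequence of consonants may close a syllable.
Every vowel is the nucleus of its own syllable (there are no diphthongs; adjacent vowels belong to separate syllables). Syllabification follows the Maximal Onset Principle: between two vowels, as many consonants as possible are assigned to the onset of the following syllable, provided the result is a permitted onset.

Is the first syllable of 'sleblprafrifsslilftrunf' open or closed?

closed

Vowels present: e, a, i, i, u; each is a nucleus, giving 5 syllables.
/e…a/ gap (V1→V2): /blpr/; trying suffixes from longest down, /pr/ is the first permitted one, so coda /bl/ | onset /pr/.
/a…i/ gap (V2→V3): /fr/ — entire cluster is a permitted onset → onset /fr/, coda ∅.
/i…i/ gap (V3→V4): /fssl/ — longest licit onset from the right is /sl/, leaving /fs/ as coda.
/i…u/ gap (V4→V5): /lftr/ — longest licit onset from the right is /tr/, leaving /lf/ as coda.
Syllabification: slebl.pra.frifs.slilf.trunf.
Syllable 1 is /slebl/ with coda /bl/, so it is closed.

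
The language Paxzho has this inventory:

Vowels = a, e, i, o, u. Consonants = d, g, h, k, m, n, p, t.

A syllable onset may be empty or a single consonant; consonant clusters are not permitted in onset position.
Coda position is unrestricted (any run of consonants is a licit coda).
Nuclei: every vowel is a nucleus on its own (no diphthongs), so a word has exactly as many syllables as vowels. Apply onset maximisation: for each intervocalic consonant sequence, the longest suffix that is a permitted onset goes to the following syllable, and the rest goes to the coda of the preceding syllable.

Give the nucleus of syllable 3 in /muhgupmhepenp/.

e

Nuclei (vowels): u, u, e, e → 4 syllables.
The third nucleus (vowel 3 from the left) is /e/.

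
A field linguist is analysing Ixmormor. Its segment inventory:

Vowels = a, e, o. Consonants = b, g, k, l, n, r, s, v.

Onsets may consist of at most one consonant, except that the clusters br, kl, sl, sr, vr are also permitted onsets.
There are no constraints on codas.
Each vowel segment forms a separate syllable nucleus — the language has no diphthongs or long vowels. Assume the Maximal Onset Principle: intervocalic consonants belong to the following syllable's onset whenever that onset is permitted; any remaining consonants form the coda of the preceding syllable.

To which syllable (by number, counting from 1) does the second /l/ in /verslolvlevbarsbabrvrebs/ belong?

The vowels are e, o, e, a, a, e — 6 nuclei, so 6 syllables.
/e…o/ gap (V1→V2): cluster /rsl/ — the longest permitted-onset suffix is /sl/; onset = /sl/, preceding coda = /r/.
/o…e/ gap (V2→V3): /lvl/; trying suffixes from longest down, /l/ is the first permitted one, so coda /lv/ | onset /l/.
/e…a/ gap (V3→V4): cluster /vb/ — the longest permitted-onset suffix is /b/; onset = /b/, preceding coda = /v/.
/a…a/ gap (V4→V5): /rsb/; trying suffixes from longest down, /b/ is the first permitted one, so coda /rs/ | onset /b/.
/a…e/ gap (V5→V6): cluster /brvr/ — the longest permitted-onset suffix is /vr/; onset = /vr/, preceding coda = /br/.
Syllabification: ver.slolv.lev.bars.babr.vrebs.
The second /l/ is in the coda of syllable 2 (/slolv/).

2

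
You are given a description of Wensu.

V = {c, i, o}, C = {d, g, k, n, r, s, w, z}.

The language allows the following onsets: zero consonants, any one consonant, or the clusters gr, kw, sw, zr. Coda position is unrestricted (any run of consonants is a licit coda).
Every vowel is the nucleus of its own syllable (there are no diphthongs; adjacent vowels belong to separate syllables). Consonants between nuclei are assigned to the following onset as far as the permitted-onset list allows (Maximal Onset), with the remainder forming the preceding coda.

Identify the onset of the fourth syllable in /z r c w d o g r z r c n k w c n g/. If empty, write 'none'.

Vowels present: c, o, c, c; each is a nucleus, giving 4 syllables.
/c…o/ gap (V1→V2): /wd/ splits as /w/ + /d/ (/d/ is the longest suffix that is a licit onset).
/o…c/ gap (V2→V3): /grzr/ — longest licit onset from the right is /zr/, leaving /gr/ as coda.
/c…c/ gap (V3→V4): /nkw/; trying suffixes from longest down, /kw/ is the first permitted one, so coda /n/ | onset /kw/.
Putting it together: zrcw.dogr.zrcn.kwcng.
Syllable 4 is /kwcng/: onset /kw/, nucleus /c/, coda /ng/.

kw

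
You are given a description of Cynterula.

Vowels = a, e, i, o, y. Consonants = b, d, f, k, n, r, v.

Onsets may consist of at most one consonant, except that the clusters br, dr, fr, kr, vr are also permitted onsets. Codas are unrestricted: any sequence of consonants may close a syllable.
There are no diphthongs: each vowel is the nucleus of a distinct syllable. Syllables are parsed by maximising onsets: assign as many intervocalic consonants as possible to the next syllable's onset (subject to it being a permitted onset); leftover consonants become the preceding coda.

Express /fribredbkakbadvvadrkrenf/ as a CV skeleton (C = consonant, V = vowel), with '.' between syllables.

CCV.CCVCC.CVC.CVCC.CVCC.CCVCC

The vowels are i, e, a, a, a, e — 6 nuclei, so 6 syllables.
σ1/σ2 boundary: cluster /br/ — /br/ is itself a permitted onset, so the whole cluster goes right; preceding coda = ∅.
σ2/σ3 boundary: /dbk/ splits as /db/ + /k/ (/k/ is the longest suffix that is a licit onset).
σ3/σ4 boundary: /kb/ splits as /k/ + /b/ (/b/ is the longest suffix that is a licit onset).
σ4/σ5 boundary: cluster /dvv/ — the longest permitted-onset suffix is /v/; onset = /v/, preceding coda = /dv/.
σ5/σ6 boundary: /drkr/ splits as /dr/ + /kr/ (/kr/ is the longest suffix that is a licit onset).
Putting it together: fri.bredb.kak.badv.vadr.krenf.
Mapping each syllable to C/V: /fri/ → CCV, /bredb/ → CCVCC, /kak/ → CVC, /badv/ → CVCC, /vadr/ → CVCC, /krenf/ → CCVCC.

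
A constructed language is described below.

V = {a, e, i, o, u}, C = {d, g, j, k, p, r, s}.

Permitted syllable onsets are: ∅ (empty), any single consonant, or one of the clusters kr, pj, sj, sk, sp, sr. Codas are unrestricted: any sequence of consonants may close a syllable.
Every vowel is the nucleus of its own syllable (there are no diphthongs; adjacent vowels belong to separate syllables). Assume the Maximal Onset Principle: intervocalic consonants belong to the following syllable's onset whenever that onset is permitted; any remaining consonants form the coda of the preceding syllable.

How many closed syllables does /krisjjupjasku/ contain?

Vowels present: i, u, a, u; each is a nucleus, giving 4 syllables.
Between /i/ (V1) and /u/ (V2): /sjj/ splits as /sj/ + /j/ (/j/ is the longest suffix that is a licit onset).
Between /u/ (V2) and /a/ (V3): /pj/ is a licit onset in full, so it all attaches to the next syllable.
Between /a/ (V3) and /u/ (V4): /sk/ is a licit onset in full, so it all attaches to the next syllable.
Result: krisj.ju.pja.sku.
Classifying each syllable: /krisj/ (closed), /ju/ (open), /pja/ (open), /sku/ (open).
Closed syllables: 1.

1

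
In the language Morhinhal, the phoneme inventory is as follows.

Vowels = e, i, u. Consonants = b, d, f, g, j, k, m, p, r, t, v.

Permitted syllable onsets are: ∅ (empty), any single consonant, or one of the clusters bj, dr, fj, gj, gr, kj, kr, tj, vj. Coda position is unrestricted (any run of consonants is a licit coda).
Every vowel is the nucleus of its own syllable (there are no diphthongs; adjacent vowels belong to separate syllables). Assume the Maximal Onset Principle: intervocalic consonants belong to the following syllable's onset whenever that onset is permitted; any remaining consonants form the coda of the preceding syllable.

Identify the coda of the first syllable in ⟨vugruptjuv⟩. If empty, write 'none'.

none

The vowels are u, u, u — 3 nuclei, so 3 syllables.
/u…u/ gap (V1→V2): /gr/ — entire cluster is a permitted onset → onset /gr/, coda ∅.
/u…u/ gap (V2→V3): /ptj/ splits as /p/ + /tj/ (/tj/ is the longest suffix that is a licit onset).
Result: vu.grup.tjuv.
Syllable 1 is /vu/: onset /v/, nucleus /u/, coda ∅.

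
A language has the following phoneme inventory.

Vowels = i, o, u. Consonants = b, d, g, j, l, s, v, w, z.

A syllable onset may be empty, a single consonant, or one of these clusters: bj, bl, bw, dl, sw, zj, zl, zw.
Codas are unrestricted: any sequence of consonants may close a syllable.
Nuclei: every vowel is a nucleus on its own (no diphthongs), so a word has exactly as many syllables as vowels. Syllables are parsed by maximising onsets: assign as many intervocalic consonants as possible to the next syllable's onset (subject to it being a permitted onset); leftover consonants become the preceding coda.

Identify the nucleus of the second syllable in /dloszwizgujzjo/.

i

Vowels present: o, i, u, o; each is a nucleus, giving 4 syllables.
The second nucleus (vowel 2 from the left) is /i/.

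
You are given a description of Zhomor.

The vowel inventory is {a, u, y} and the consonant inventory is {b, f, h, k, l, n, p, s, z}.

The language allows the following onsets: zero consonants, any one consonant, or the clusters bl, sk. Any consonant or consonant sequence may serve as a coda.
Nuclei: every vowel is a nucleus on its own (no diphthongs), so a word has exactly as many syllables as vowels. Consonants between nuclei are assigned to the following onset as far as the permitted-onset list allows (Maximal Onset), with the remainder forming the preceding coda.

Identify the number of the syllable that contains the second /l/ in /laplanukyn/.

The vowels are a, a, u, y — 4 nuclei, so 4 syllables.
Between /a/ (V1) and /a/ (V2): /pl/ splits as /p/ + /l/ (/l/ is the longest suffix that is a licit onset).
Between /a/ (V2) and /u/ (V3): just /n/ — single C goes to the following onset.
Between /u/ (V3) and /y/ (V4): /k/ is a single consonant, so it becomes the next onset.
So the parse is lap.la.nu.kyn.
The second /l/ is in the onset of syllable 2 (/la/).

2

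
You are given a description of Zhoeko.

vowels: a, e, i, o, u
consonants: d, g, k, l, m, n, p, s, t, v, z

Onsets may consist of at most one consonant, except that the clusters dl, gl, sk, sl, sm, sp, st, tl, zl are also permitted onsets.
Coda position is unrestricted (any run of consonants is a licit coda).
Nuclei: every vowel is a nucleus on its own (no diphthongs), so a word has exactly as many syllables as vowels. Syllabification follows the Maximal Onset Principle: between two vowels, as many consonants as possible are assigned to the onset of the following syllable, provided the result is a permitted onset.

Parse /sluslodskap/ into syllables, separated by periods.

slu.slod.skap

The vowels are u, o, a — 3 nuclei, so 3 syllables.
/u…o/ gap (V1→V2): cluster /sl/ — /sl/ is itself a permitted onset, so the whole cluster goes right; preceding coda = ∅.
/o…a/ gap (V2→V3): /dsk/ splits as /d/ + /sk/ (/sk/ is the longest suffix that is a licit onset).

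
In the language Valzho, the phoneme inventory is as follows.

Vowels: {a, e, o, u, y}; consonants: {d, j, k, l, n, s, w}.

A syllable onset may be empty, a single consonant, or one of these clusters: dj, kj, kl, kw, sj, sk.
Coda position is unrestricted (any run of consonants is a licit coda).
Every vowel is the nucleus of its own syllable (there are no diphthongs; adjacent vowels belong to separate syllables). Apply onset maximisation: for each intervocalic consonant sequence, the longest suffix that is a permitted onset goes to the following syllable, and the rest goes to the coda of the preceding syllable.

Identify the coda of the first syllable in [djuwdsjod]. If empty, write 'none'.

The vowels are u, o — 2 nuclei, so 2 syllables.
Between /u/ (V1) and /o/ (V2): cluster /wdsj/ — the longest permitted-onset suffix is /sj/; onset = /sj/, preceding coda = /wd/.
Putting it together: djuwd.sjod.
Syllable 1 is /djuwd/: onset /dj/, nucleus /u/, coda /wd/.

wd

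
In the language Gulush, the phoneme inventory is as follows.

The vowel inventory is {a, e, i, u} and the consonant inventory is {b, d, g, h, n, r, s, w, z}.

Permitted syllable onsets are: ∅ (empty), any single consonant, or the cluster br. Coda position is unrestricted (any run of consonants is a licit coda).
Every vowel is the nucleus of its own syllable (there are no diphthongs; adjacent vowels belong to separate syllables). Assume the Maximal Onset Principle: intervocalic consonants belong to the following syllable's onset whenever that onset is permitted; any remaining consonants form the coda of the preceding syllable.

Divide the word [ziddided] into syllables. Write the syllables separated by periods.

Nuclei (vowels): i, i, e → 3 syllables.
V1 /i/ – V2 /i/: /dd/; trying suffixes from longest down, /d/ is the first permitted one, so coda /d/ | onset /d/.
V2 /i/ – V3 /e/: /d/ → onset of the next syllable (single consonants are always licit onsets).

zid.di.ded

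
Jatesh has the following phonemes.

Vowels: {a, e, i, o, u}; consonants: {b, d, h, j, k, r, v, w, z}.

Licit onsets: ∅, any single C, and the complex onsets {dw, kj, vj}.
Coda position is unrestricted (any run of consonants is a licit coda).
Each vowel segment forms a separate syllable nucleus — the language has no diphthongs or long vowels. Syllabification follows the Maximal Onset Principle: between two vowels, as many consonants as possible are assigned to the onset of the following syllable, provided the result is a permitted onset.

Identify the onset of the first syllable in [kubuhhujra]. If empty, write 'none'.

Vowels present: u, u, u, a; each is a nucleus, giving 4 syllables.
Between /u/ (V1) and /u/ (V2): /b/ is a single consonant, so it becomes the next onset.
Between /u/ (V2) and /u/ (V3): cluster /hh/ — the longest permitted-onset suffix is /h/; onset = /h/, preceding coda = /h/.
Between /u/ (V3) and /a/ (V4): /jr/ — longest licit onset from the right is /r/, leaving /j/ as coda.
Syllabification: ku.buh.huj.ra.
Syllable 1 is /ku/: onset /k/, nucleus /u/, coda ∅.

k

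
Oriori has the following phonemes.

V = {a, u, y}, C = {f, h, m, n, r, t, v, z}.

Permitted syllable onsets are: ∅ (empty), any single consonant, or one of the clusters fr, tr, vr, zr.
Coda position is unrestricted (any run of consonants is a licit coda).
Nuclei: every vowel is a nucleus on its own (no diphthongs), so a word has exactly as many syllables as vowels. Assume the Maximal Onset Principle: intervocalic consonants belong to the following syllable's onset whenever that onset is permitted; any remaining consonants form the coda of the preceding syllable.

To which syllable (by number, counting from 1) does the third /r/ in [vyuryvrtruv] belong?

Nuclei (vowels): y, u, y, u → 4 syllables.
V1 /y/ – V2 /u/: hiatus — the boundary sits between the two vowels.
V2 /u/ – V3 /y/: /r/ → onset of the next syllable (single consonants are always licit onsets).
V3 /y/ – V4 /u/: /vrtr/ splits as /vr/ + /tr/ (/tr/ is the longest suffix that is a licit onset).
Putting it together: vy.u.ryvr.truv.
The third /r/ is in the onset of syllable 4 (/truv/).

4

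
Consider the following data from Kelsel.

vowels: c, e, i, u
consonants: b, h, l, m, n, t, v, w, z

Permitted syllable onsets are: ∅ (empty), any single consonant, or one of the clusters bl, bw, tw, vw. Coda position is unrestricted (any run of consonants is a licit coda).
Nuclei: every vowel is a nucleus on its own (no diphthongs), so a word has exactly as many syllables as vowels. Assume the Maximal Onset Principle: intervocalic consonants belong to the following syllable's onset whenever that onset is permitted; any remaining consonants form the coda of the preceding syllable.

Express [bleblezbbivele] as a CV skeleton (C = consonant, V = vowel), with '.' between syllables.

CCV.CCVCC.CV.CV.CV

Vowels present: e, e, i, e, e; each is a nucleus, giving 5 syllables.
V1 /e/ – V2 /e/: cluster /bl/ — /bl/ is itself a permitted onset, so the whole cluster goes right; preceding coda = ∅.
V2 /e/ – V3 /i/: /zbb/; trying suffixes from longest down, /b/ is the first permitted one, so coda /zb/ | onset /b/.
V3 /i/ – V4 /e/: /v/ is a single consonant, so it becomes the next onset.
V4 /e/ – V5 /e/: /l/ is a single consonant, so it becomes the next onset.
So the parse is ble.blezb.bi.ve.le.
Mapping each syllable to C/V: /ble/ → CCV, /blezb/ → CCVCC, /bi/ → CV, /ve/ → CV, /le/ → CV.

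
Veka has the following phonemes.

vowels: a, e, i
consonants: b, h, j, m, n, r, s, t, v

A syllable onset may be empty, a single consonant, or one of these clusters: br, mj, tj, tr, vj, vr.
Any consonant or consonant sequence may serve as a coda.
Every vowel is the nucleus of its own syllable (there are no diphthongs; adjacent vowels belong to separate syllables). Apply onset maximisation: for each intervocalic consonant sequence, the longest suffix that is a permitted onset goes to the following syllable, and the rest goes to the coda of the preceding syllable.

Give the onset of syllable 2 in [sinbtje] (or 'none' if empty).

Nuclei (vowels): i, e → 2 syllables.
V1 /i/ – V2 /e/: /nbtj/ — longest licit onset from the right is /tj/, leaving /nb/ as coda.
Syllabification: sinb.tje.
Syllable 2 is /tje/: onset /tj/, nucleus /e/, coda ∅.

tj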